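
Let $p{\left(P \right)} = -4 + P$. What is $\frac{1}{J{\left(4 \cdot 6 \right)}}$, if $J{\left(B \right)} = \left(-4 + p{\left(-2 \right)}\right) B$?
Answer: $- \frac{1}{240} \approx -0.0041667$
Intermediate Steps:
$J{\left(B \right)} = - 10 B$ ($J{\left(B \right)} = \left(-4 - 6\right) B = - 10 B$)
$\frac{1}{J{\left(4 \cdot 6 \right)}} = \frac{1}{\left(-10\right) 4 \cdot 6} = \frac{1}{\left(-10\right) 24} = \frac{1}{-240} = - \frac{1}{240}$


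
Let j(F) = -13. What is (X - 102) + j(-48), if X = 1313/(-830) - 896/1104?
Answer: -6723127/57270 ≈ -117.39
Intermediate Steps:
X = -137077/57270 (X = 1313*(-1/830) - 896*1/1104 = -1313/830 - 56/69 = -137077/57270 ≈ -2.3935)
(X - 102) + j(-48) = (-137077/57270 - 102) - 13 = -5978617/57270 - 13 = -6723127/57270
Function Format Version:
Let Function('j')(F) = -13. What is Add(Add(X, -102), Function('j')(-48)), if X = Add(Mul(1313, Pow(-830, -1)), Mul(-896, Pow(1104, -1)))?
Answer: Rational(-6723127, 57270) ≈ -117.39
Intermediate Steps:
X = Rational(-137077, 57270) (X = Add(Mul(1313, Rational(-1, 830)), Mul(-896, Rational(1, 1104))) = Add(Rational(-1313, 830), Rational(-56, 69)) = Rational(-137077, 57270) ≈ -2.3935)
Add(Add(X, -102), Function('j')(-48)) = Add(Add(Rational(-137077, 57270), -102), -13) = Add(Rational(-5978617, 57270), -13) = Rational(-6723127, 57270)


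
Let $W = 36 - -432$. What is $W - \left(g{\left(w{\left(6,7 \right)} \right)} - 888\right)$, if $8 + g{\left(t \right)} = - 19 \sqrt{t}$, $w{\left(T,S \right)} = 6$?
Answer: $1364 + 19 \sqrt{6} \approx 1410.5$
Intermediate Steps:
$W = 468$ ($W = 36 + 432 = 468$)
$g{\left(t \right)} = -8 - 19 \sqrt{t}$
$W - \left(g{\left(w{\left(6,7 \right)} \right)} - 888\right) = 468 - \left(\left(-8 - 19 \sqrt{6}\right) - 888\right) = 468 - \left(-896 - 19 \sqrt{6}\right) = 468 + \left(896 + 19 \sqrt{6}\right) = 1364 + 19 \sqrt{6}$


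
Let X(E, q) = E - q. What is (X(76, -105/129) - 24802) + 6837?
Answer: -769192/43 ≈ -17888.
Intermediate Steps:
(X(76, -105/129) - 24802) + 6837 = ((76 - (-105)/129) - 24802) + 6837 = ((76 - 1*(-35/43)) - 24802) + 6837 = ((76 + 35/43) - 24802) + 6837 = (3303/43 - 24802) + 6837 = -1063183/43 + 6837 = -769192/43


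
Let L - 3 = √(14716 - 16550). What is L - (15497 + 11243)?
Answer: -26737 + I*√1834 ≈ -26737.0 + 42.825*I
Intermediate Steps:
L = 3 + I*√1834 (L = 3 + √(14716 - 16550) = 3 + √(-1834) = 3 + I*√1834 ≈ 3.0 + 42.825*I)
L - (15497 + 11243) = (3 + I*√1834) - (15497 + 11243) = (3 + I*√1834) - 1*26740 = (3 + I*√1834) - 26740 = -26737 + I*√1834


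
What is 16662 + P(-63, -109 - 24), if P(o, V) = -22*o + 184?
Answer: 18232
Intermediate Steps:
P(o, V) = 184 - 22*o
16662 + P(-63, -109 - 24) = 16662 + (184 - 22*(-63)) = 16662 + (184 + 1386) = 16662 + 1570 = 18232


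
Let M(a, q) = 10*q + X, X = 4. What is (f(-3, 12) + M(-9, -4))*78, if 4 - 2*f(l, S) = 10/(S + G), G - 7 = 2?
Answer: -18694/7 ≈ -2670.6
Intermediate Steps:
G = 9 (G = 7 + 2 = 9)
M(a, q) = 4 + 10*q (M(a, q) = 10*q + 4 = 4 + 10*q)
f(l, S) = 2 - 5/(9 + S) (f(l, S) = 2 - 5/(S + 9) = 2 - 5/(9 + S))
(f(-3, 12) + M(-9, -4))*78 = ((13 + 2*12)/(9 + 12) + (4 + 10*(-4)))*78 = ((13 + 24)/21 + (4 - 40))*78 = ((1/21)*37 - 36)*78 = (37/21 - 36)*78 = -719/21*78 = -18694/7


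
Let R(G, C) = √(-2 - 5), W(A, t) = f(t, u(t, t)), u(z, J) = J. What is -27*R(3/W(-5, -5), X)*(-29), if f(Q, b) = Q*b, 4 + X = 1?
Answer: 783*I*√7 ≈ 2071.6*I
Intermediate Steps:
X = -3 (X = -4 + 1 = -3)
W(A, t) = t² (W(A, t) = t*t = t²)
R(G, C) = I*√7 (R(G, C) = √(-7) = I*√7)
-27*R(3/W(-5, -5), X)*(-29) = -27*I*√7*(-29) = 783*I*√7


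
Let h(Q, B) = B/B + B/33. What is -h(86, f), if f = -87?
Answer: 18/11 ≈ 1.6364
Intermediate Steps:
h(Q, B) = 1 + B/33 (h(Q, B) = 1 + B*(1/33) = 1 + B/33)
-h(86, f) = -(1 + (1/33)*(-87)) = -(1 - 29/11) = -1*(-18/11) = 18/11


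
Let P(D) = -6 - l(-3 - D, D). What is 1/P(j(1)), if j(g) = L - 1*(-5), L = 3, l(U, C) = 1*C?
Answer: -1/14 ≈ -0.071429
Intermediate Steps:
l(U, C) = C
j(g) = 8 (j(g) = 3 - 1*(-5) = 3 + 5 = 8)
P(D) = -6 - D
1/P(j(1)) = 1/(-6 - 1*8) = 1/(-6 - 8) = 1/(-14) = -1/14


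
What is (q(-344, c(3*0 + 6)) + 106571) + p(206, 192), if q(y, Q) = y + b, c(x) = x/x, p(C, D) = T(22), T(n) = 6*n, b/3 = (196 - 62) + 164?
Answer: 107253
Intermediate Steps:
b = 894 (b = 3*((196 - 62) + 164) = 3*(134 + 164) = 3*298 = 894)
p(C, D) = 132 (p(C, D) = 6*22 = 132)
c(x) = 1
q(y, Q) = 894 + y (q(y, Q) = y + 894 = 894 + y)
(q(-344, c(3*0 + 6)) + 106571) + p(206, 192) = ((894 - 344) + 106571) + 132 = (550 + 106571) + 132 = 107121 + 132 = 107253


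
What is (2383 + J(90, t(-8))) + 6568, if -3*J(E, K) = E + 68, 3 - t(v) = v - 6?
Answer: 26695/3 ≈ 8898.3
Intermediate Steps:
t(v) = 9 - v (t(v) = 3 - (v - 6) = 3 - (-6 + v) = 3 + (6 - v) = 9 - v)
J(E, K) = -68/3 - E/3 (J(E, K) = -(E + 68)/3 = -(68 + E)/3 = -68/3 - E/3)
(2383 + J(90, t(-8))) + 6568 = (2383 + (-68/3 - ⅓*90)) + 6568 = (2383 + (-68/3 - 30)) + 6568 = (2383 - 158/3) + 6568 = 6991/3 + 6568 = 26695/3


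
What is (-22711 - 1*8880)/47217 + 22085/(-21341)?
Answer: -1716970976/1007657997 ≈ -1.7039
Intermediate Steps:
(-22711 - 1*8880)/47217 + 22085/(-21341) = (-22711 - 8880)*(1/47217) + 22085*(-1/21341) = -31591*1/47217 - 22085/21341 = -31591/47217 - 22085/21341 = -1716970976/1007657997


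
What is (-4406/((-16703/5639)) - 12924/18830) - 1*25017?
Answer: -3700330197341/157258745 ≈ -23530.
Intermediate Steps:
(-4406/((-16703/5639)) - 12924/18830) - 1*25017 = (-4406/((-16703*1/5639)) - 12924*1/18830) - 25017 = (-4406/(-16703/5639) - 6462/9415) - 25017 = (-4406*(-5639/16703) - 6462/9415) - 25017 = (24845434/16703 - 6462/9415) - 25017 = 233811826324/157258745 - 25017 = -3700330197341/157258745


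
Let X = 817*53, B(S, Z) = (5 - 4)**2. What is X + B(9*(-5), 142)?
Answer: 43302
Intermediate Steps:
B(S, Z) = 1 (B(S, Z) = 1**2 = 1)
X = 43301
X + B(9*(-5), 142) = 43301 + 1 = 43302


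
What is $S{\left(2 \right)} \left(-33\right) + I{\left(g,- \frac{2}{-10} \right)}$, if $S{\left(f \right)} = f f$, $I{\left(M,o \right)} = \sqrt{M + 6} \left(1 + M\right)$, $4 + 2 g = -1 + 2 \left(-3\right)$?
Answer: $-132 - \frac{9 \sqrt{2}}{4} \approx -135.18$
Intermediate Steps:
$g = - \frac{11}{2}$ ($g = -2 + \frac{-1 + 2 \left(-3\right)}{2} = -2 + \frac{-1 - 6}{2} = -2 + \frac{1}{2} \left(-7\right) = -2 - \frac{7}{2} = - \frac{11}{2} \approx -5.5$)
$I{\left(M,o \right)} = \sqrt{6 + M} \left(1 + M\right)$
$S{\left(f \right)} = f^{2}$
$S{\left(2 \right)} \left(-33\right) + I{\left(g,- \frac{2}{-10} \right)} = 2^{2} \left(-33\right) + \sqrt{6 - \frac{11}{2}} \left(1 - \frac{11}{2}\right) = 4 \left(-33\right) + \sqrt{\frac{1}{2}} \left(- \frac{9}{2}\right) = -132 + \frac{\sqrt{2}}{2} \left(- \frac{9}{2}\right) = -132 - \frac{9 \sqrt{2}}{4}$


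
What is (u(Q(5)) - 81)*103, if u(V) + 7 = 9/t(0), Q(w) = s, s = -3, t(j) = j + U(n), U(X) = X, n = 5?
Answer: -44393/5 ≈ -8878.6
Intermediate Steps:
t(j) = 5 + j (t(j) = j + 5 = 5 + j)
Q(w) = -3
u(V) = -26/5 (u(V) = -7 + 9/(5 + 0) = -7 + 9/5 = -26/5)
(u(Q(5)) - 81)*103 = (-26/5 - 81)*103 = -431/5*103 = -44393/5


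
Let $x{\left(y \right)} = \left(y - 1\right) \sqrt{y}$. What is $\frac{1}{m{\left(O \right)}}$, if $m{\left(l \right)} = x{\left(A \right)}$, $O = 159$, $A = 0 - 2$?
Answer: $\frac{i \sqrt{2}}{6} \approx 0.2357 i$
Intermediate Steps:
$A = -2$
$x{\left(y \right)} = \sqrt{y} \left(-1 + y\right)$ ($x{\left(y \right)} = \left(-1 + y\right) \sqrt{y} = \sqrt{y} \left(-1 + y\right)$)
$m{\left(l \right)} = - 3 i \sqrt{2}$ ($m{\left(l \right)} = \sqrt{-2} \left(-1 - 2\right) = i \sqrt{2} \left(-3\right) = - 3 i \sqrt{2}$)
$\frac{1}{m{\left(O \right)}} = \frac{1}{\left(-3\right) i \sqrt{2}} = \frac{i \sqrt{2}}{6}$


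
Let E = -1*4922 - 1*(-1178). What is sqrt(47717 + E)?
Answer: sqrt(43973) ≈ 209.70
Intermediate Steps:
E = -3744 (E = -4922 + 1178 = -3744)
sqrt(47717 + E) = sqrt(47717 - 3744) = sqrt(43973)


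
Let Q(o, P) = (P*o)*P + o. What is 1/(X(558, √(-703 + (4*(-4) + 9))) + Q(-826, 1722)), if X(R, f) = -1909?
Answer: -1/2449327319 ≈ -4.0828e-10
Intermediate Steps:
Q(o, P) = o + o*P² (Q(o, P) = o*P² + o = o + o*P²)
1/(X(558, √(-703 + (4*(-4) + 9))) + Q(-826, 1722)) = 1/(-1909 - 826*(1 + 1722²)) = 1/(-1909 - 826*(1 + 2965284)) = 1/(-1909 - 826*2965285) = 1/(-1909 - 2449325410) = 1/(-2449327319) = -1/2449327319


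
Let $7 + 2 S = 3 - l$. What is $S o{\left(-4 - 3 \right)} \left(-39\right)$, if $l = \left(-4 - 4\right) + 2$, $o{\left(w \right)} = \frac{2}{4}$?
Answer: $- \frac{39}{2} \approx -19.5$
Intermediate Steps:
$o{\left(w \right)} = \frac{1}{2}$ ($o{\left(w \right)} = 2 \cdot \frac{1}{4} = \frac{1}{2}$)
$l = -6$ ($l = -8 + 2 = -6$)
$S = 1$ ($S = - \frac{7}{2} + \frac{3 - -6}{2} = - \frac{7}{2} + \frac{3 + 6}{2} = - \frac{7}{2} + \frac{1}{2} \cdot 9 = - \frac{7}{2} + \frac{9}{2} = 1$)
$S o{\left(-4 - 3 \right)} \left(-39\right) = 1 \cdot \frac{1}{2} \left(-39\right) = \frac{1}{2} \left(-39\right) = - \frac{39}{2}$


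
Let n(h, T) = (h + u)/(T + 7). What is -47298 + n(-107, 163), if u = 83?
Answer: -4020342/85 ≈ -47298.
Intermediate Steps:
n(h, T) = (83 + h)/(7 + T) (n(h, T) = (h + 83)/(T + 7) = (83 + h)/(7 + T))
-47298 + n(-107, 163) = -47298 + (83 - 107)/(7 + 163) = -47298 - 24/170 = -47298 + (1/170)*(-24) = -47298 - 12/85 = -4020342/85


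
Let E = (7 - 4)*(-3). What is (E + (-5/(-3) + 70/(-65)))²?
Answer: 107584/1521 ≈ 70.732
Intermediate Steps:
E = -9 (E = 3*(-3) = -9)
(E + (-5/(-3) + 70/(-65)))² = (-9 + (-5/(-3) + 70/(-65)))² = (-9 + (-5*(-⅓) + 70*(-1/65)))² = (-9 + (5/3 - 14/13))² = (-9 + 23/39)² = (-328/39)² = 107584/1521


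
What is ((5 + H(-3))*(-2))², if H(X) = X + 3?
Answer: 100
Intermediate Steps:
H(X) = 3 + X
((5 + H(-3))*(-2))² = ((5 + (3 - 3))*(-2))² = ((5 + 0)*(-2))² = (5*(-2))² = (-10)² = 100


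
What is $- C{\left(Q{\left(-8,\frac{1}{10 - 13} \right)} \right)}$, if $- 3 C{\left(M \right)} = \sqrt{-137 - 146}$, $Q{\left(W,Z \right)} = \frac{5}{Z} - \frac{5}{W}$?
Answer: $\frac{i \sqrt{283}}{3} \approx 5.6075 i$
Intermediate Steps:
$Q{\left(W,Z \right)} = - \frac{5}{W} + \frac{5}{Z}$
$C{\left(M \right)} = - \frac{i \sqrt{283}}{3}$ ($C{\left(M \right)} = - \frac{\sqrt{-137 - 146}}{3} = - \frac{\sqrt{-283}}{3} = - \frac{i \sqrt{283}}{3}$)
$- C{\left(Q{\left(-8,\frac{1}{10 - 13} \right)} \right)} = - \frac{\left(-1\right) i \sqrt{283}}{3} = \frac{i \sqrt{283}}{3}$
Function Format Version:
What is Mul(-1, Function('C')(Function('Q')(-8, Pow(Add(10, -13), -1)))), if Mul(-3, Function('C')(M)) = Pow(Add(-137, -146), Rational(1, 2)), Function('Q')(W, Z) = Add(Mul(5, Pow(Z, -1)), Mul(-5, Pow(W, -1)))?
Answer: Mul(Rational(1, 3), I, Pow(283, Rational(1, 2))) ≈ Mul(5.6075, I)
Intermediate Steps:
Function('Q')(W, Z) = Add(Mul(-5, Pow(W, -1)), Mul(5, Pow(Z, -1)))
Function('C')(M) = Mul(Rational(-1, 3), I, Pow(283, Rational(1, 2))) (Function('C')(M) = Mul(Rational(-1, 3), Pow(Add(-137, -146), Rational(1, 2))) = Mul(Rational(-1, 3), Pow(-283, Rational(1, 2))) = Mul(Rational(-1, 3), Mul(I, Pow(283, Rational(1, 2)))) = Mul(Rational(-1, 3), I, Pow(283, Rational(1, 2))))
Mul(-1, Function('C')(Function('Q')(-8, Pow(Add(10, -13), -1)))) = Mul(-1, Mul(Rational(-1, 3), I, Pow(283, Rational(1, 2)))) = Mul(Rational(1, 3), I, Pow(283, Rational(1, 2)))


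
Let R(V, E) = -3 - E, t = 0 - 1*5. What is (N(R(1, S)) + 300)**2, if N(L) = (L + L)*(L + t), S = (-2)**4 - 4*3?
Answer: 219024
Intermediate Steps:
t = -5 (t = 0 - 5 = -5)
S = 4 (S = 16 - 12 = 4)
N(L) = 2*L*(-5 + L) (N(L) = (L + L)*(L - 5) = (2*L)*(-5 + L) = 2*L*(-5 + L))
(N(R(1, S)) + 300)**2 = (2*(-3 - 1*4)*(-5 + (-3 - 1*4)) + 300)**2 = (2*(-3 - 4)*(-5 + (-3 - 4)) + 300)**2 = (2*(-7)*(-5 - 7) + 300)**2 = (2*(-7)*(-12) + 300)**2 = (168 + 300)**2 = 468**2 = 219024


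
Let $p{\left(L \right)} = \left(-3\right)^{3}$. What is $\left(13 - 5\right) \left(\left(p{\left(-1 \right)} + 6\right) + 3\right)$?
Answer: $-144$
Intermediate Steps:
$p{\left(L \right)} = -27$
$\left(13 - 5\right) \left(\left(p{\left(-1 \right)} + 6\right) + 3\right) = \left(13 - 5\right) \left(\left(-27 + 6\right) + 3\right) = 8 \left(-21 + 3\right) = 8 \left(-18\right) = -144$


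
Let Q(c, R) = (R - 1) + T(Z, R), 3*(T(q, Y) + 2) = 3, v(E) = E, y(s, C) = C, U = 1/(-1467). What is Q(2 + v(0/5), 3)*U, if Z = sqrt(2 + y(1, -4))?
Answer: -1/1467 ≈ -0.00068166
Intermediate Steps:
U = -1/1467 ≈ -0.00068166
Z = I*sqrt(2) (Z = sqrt(2 - 4) = sqrt(-2) = I*sqrt(2) ≈ 1.4142*I)
T(q, Y) = -1 (T(q, Y) = -2 + (1/3)*3 = -2 + 1 = -1)
Q(c, R) = -2 + R (Q(c, R) = (R - 1) - 1 = (-1 + R) - 1 = -2 + R)
Q(2 + v(0/5), 3)*U = (-2 + 3)*(-1/1467) = 1*(-1/1467) = -1/1467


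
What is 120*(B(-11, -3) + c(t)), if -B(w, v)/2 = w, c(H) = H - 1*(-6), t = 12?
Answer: 4800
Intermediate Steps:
c(H) = 6 + H (c(H) = H + 6 = 6 + H)
B(w, v) = -2*w
120*(B(-11, -3) + c(t)) = 120*(-2*(-11) + (6 + 12)) = 120*(22 + 18) = 120*40 = 4800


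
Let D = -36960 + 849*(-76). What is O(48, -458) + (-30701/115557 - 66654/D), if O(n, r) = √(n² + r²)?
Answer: 254815333/651510366 + 2*√53017 ≈ 460.90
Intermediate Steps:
D = -101484 (D = -36960 - 64524 = -101484)
O(48, -458) + (-30701/115557 - 66654/D) = √(48² + (-458)²) + (-30701/115557 - 66654/(-101484)) = √(2304 + 209764) + (-30701*1/115557 - 66654*(-1/101484)) = √212068 + (-30701/115557 + 3703/5638) = 2*√53017 + 254815333/651510366 = 254815333/651510366 + 2*√53017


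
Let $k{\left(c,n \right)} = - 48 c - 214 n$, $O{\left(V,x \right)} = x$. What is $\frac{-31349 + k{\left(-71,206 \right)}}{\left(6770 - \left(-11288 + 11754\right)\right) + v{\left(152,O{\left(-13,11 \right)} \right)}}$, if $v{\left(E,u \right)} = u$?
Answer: $- \frac{14405}{1263} \approx -11.405$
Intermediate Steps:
$k{\left(c,n \right)} = - 214 n - 48 c$
$\frac{-31349 + k{\left(-71,206 \right)}}{\left(6770 - \left(-11288 + 11754\right)\right) + v{\left(152,O{\left(-13,11 \right)} \right)}} = \frac{-31349 - 40676}{\left(6770 - \left(-11288 + 11754\right)\right) + 11} = \frac{-31349 + \left(-44084 + 3408\right)}{\left(6770 - 466\right) + 11} = \frac{-31349 - 40676}{\left(6770 - 466\right) + 11} = - \frac{72025}{6304 + 11} = - \frac{72025}{6315} = \left(-72025\right) \frac{1}{6315} = - \frac{14405}{1263}$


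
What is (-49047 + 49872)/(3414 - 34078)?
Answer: -825/30664 ≈ -0.026905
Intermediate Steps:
(-49047 + 49872)/(3414 - 34078) = 825/(-30664) = 825*(-1/30664) = -825/30664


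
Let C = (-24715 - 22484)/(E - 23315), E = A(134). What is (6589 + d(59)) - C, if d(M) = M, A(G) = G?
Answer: 51353363/7727 ≈ 6646.0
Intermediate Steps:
E = 134
C = 15733/7727 (C = (-24715 - 22484)/(134 - 23315) = -47199/(-23181) = -47199*(-1/23181) = 15733/7727 ≈ 2.0361)
(6589 + d(59)) - C = (6589 + 59) - 1*15733/7727 = 6648 - 15733/7727 = 51353363/7727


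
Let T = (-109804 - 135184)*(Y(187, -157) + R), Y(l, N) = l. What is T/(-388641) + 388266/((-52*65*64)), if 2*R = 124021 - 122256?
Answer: 9421352743769/14011803520 ≈ 672.39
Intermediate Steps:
R = 1765/2 (R = (124021 - 122256)/2 = (½)*1765 = 1765/2 ≈ 882.50)
T = -262014666 (T = (-109804 - 135184)*(187 + 1765/2) = -244988*2139/2 = -262014666)
T/(-388641) + 388266/((-52*65*64)) = -262014666/(-388641) + 388266/((-52*65*64)) = -262014666*(-1/388641) + 388266/((-3380*64)) = 87338222/129547 + 388266/(-216320) = 87338222/129547 + 388266*(-1/216320) = 87338222/129547 - 194133/108160 = 9421352743769/14011803520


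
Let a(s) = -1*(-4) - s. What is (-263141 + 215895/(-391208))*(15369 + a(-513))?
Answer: -817676886211289/195604 ≈ -4.1803e+9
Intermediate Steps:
a(s) = 4 - s
(-263141 + 215895/(-391208))*(15369 + a(-513)) = (-263141 + 215895/(-391208))*(15369 + (4 - 1*(-513))) = (-263141 + 215895*(-1/391208))*(15369 + (4 + 513)) = (-263141 - 215895/391208)*(15369 + 517) = -102943080223/391208*15886 = -817676886211289/195604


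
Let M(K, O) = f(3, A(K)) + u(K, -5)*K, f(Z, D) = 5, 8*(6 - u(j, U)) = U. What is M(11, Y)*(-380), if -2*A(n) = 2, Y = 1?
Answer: -59185/2 ≈ -29593.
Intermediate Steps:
u(j, U) = 6 - U/8
A(n) = -1 (A(n) = -1/2*2 = -1)
M(K, O) = 5 + 53*K/8 (M(K, O) = 5 + (6 - 1/8*(-5))*K = 5 + (6 + 5/8)*K = 5 + 53*K/8)
M(11, Y)*(-380) = (5 + (53/8)*11)*(-380) = (5 + 583/8)*(-380) = (623/8)*(-380) = -59185/2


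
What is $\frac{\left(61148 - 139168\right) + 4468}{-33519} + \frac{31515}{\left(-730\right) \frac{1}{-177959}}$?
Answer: $\frac{37597454404055}{4893774} \approx 7.6827 \cdot 10^{6}$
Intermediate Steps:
$\frac{\left(61148 - 139168\right) + 4468}{-33519} + \frac{31515}{\left(-730\right) \frac{1}{-177959}} = \left(-78020 + 4468\right) \left(- \frac{1}{33519}\right) + \frac{31515}{\left(-730\right) \left(- \frac{1}{177959}\right)} = \left(-73552\right) \left(- \frac{1}{33519}\right) + \frac{31515}{\frac{730}{177959}} = \frac{73552}{33519} + 31515 \cdot \frac{177959}{730} = \frac{73552}{33519} + \frac{1121675577}{146} = \frac{37597454404055}{4893774}$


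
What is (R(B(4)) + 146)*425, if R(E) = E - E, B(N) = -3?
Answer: 62050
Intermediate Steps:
R(E) = 0
(R(B(4)) + 146)*425 = (0 + 146)*425 = 146*425 = 62050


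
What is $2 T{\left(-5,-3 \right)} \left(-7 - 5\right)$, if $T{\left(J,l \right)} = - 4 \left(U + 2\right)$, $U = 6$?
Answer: $768$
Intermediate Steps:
$T{\left(J,l \right)} = -32$ ($T{\left(J,l \right)} = - 4 \left(6 + 2\right) = \left(-4\right) 8 = -32$)
$2 T{\left(-5,-3 \right)} \left(-7 - 5\right) = 2 \left(- 32 \left(-7 - 5\right)\right) = 2 \left(\left(-32\right) \left(-12\right)\right) = 2 \cdot 384 = 768$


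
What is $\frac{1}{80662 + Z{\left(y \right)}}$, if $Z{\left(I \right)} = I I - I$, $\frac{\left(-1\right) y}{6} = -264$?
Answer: $\frac{1}{2588134} \approx 3.8638 \cdot 10^{-7}$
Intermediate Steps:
$y = 1584$ ($y = \left(-6\right) \left(-264\right) = 1584$)
$Z{\left(I \right)} = I^{2} - I$
$\frac{1}{80662 + Z{\left(y \right)}} = \frac{1}{80662 + 1584 \left(-1 + 1584\right)} = \frac{1}{80662 + 1584 \cdot 1583} = \frac{1}{80662 + 2507472} = \frac{1}{2588134}$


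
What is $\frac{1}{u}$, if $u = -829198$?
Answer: $- \frac{1}{829198} \approx -1.206 \cdot 10^{-6}$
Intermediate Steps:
$\frac{1}{u} = \frac{1}{-829198} = - \frac{1}{829198}$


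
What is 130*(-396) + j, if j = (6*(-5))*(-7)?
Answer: -51270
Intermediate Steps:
j = 210 (j = -30*(-7) = 210)
130*(-396) + j = 130*(-396) + 210 = -51480 + 210 = -51270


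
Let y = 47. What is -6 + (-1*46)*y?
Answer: -2168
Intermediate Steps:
-6 + (-1*46)*y = -6 - 1*46*47 = -6 - 46*47 = -6 - 2162 = -2168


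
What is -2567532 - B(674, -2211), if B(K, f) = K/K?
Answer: -2567533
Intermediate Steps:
B(K, f) = 1
-2567532 - B(674, -2211) = -2567532 - 1*1 = -2567532 - 1 = -2567533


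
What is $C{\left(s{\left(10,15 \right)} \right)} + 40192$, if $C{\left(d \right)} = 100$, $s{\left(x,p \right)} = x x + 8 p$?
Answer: $40292$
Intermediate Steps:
$s{\left(x,p \right)} = x^{2} + 8 p$
$C{\left(s{\left(10,15 \right)} \right)} + 40192 = 100 + 40192 = 40292$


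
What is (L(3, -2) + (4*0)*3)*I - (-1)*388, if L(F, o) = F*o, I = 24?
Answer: 244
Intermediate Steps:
(L(3, -2) + (4*0)*3)*I - (-1)*388 = (3*(-2) + (4*0)*3)*24 - (-1)*388 = (-6 + 0*3)*24 - 1*(-388) = (-6 + 0)*24 + 388 = -6*24 + 388 = -144 + 388 = 244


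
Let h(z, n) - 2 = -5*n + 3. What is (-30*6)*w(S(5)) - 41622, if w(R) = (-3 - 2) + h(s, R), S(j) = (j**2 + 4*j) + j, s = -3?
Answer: 3378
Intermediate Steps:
h(z, n) = 5 - 5*n (h(z, n) = 2 + (-5*n + 3) = 2 + (3 - 5*n) = 5 - 5*n)
S(j) = j**2 + 5*j
w(R) = -5*R (w(R) = (-3 - 2) + (5 - 5*R) = -5 + (5 - 5*R) = -5*R)
(-30*6)*w(S(5)) - 41622 = (-30*6)*(-25*(5 + 5)) - 41622 = -(-900)*5*10 - 41622 = -(-900)*50 - 41622 = -180*(-250) - 41622 = 45000 - 41622 = 3378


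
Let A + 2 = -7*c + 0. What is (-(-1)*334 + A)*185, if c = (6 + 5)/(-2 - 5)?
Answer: 63455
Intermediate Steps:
c = -11/7 (c = 11/(-7) = 11*(-1/7) = -11/7 ≈ -1.5714)
A = 9 (A = -2 + (-7*(-11/7) + 0) = -2 + (11 + 0) = -2 + 11 = 9)
(-(-1)*334 + A)*185 = (-(-1)*334 + 9)*185 = (-1*(-334) + 9)*185 = (334 + 9)*185 = 343*185 = 63455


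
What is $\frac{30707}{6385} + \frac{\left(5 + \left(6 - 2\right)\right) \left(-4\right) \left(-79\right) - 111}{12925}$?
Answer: $\frac{82867636}{16505225} \approx 5.0207$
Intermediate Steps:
$\frac{30707}{6385} + \frac{\left(5 + \left(6 - 2\right)\right) \left(-4\right) \left(-79\right) - 111}{12925} = 30707 \cdot \frac{1}{6385} + \left(\left(5 + 4\right) \left(-4\right) \left(-79\right) - 111\right) \frac{1}{12925} = \frac{30707}{6385} + \left(9 \left(-4\right) \left(-79\right) - 111\right) \frac{1}{12925} = \frac{30707}{6385} + \left(\left(-36\right) \left(-79\right) - 111\right) \frac{1}{12925} = \frac{30707}{6385} + \left(2844 - 111\right) \frac{1}{12925} = \frac{30707}{6385} + 2733 \cdot \frac{1}{12925} = \frac{30707}{6385} + \frac{2733}{12925} = \frac{82867636}{16505225}$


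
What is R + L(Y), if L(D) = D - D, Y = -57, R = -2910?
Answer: -2910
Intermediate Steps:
L(D) = 0
R + L(Y) = -2910 + 0 = -2910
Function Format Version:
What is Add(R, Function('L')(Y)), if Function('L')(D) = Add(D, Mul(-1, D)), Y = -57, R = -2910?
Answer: -2910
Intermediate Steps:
Function('L')(D) = 0
Add(R, Function('L')(Y)) = Add(-2910, 0) = -2910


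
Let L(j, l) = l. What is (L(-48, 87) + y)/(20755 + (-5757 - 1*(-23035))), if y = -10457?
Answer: -10370/38033 ≈ -0.27266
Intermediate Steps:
(L(-48, 87) + y)/(20755 + (-5757 - 1*(-23035))) = (87 - 10457)/(20755 + (-5757 - 1*(-23035))) = -10370/(20755 + (-5757 + 23035)) = -10370/(20755 + 17278) = -10370/38033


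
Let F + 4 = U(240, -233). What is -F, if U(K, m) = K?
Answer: -236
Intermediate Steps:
F = 236 (F = -4 + 240 = 236)
-F = -1*236 = -236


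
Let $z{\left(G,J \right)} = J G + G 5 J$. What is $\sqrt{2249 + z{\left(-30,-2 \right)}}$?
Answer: $\sqrt{2609} \approx 51.078$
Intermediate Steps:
$z{\left(G,J \right)} = 6 G J$ ($z{\left(G,J \right)} = G J + 5 G J = 6 G J$)
$\sqrt{2249 + z{\left(-30,-2 \right)}} = \sqrt{2249 + 6 \left(-30\right) \left(-2\right)} = \sqrt{2249 + 360} = \sqrt{2609}$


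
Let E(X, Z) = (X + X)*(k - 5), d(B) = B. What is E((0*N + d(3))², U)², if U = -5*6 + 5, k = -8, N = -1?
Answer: 54756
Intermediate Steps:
U = -25 (U = -30 + 5 = -25)
E(X, Z) = -26*X (E(X, Z) = (X + X)*(-8 - 5) = (2*X)*(-13) = -26*X)
E((0*N + d(3))², U)² = (-26*(0*(-1) + 3)²)² = (-26*(0 + 3)²)² = (-26*3²)² = (-26*9)² = (-234)² = 54756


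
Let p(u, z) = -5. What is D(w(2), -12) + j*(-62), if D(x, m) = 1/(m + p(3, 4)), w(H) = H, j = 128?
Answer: -134913/17 ≈ -7936.1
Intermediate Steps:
D(x, m) = 1/(-5 + m) (D(x, m) = 1/(m - 5) = 1/(-5 + m))
D(w(2), -12) + j*(-62) = 1/(-5 - 12) + 128*(-62) = 1/(-17) - 7936 = -1/17 - 7936 = -134913/17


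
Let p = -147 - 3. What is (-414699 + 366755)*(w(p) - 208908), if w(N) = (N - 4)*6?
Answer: 10060185408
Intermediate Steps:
p = -150
w(N) = -24 + 6*N (w(N) = (-4 + N)*6 = -24 + 6*N)
(-414699 + 366755)*(w(p) - 208908) = (-414699 + 366755)*((-24 + 6*(-150)) - 208908) = -47944*((-24 - 900) - 208908) = -47944*(-924 - 208908) = -47944*(-209832) = 10060185408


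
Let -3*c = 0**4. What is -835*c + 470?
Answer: 470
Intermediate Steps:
c = 0 (c = -1/3*0**4 = -1/3*0 = 0)
-835*c + 470 = -835*0 + 470 = 0 + 470 = 470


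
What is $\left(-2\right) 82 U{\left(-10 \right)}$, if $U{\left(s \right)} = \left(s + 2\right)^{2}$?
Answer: $-10496$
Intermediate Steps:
$U{\left(s \right)} = \left(2 + s\right)^{2}$
$\left(-2\right) 82 U{\left(-10 \right)} = \left(-2\right) 82 \left(2 - 10\right)^{2} = - 164 \left(-8\right)^{2} = \left(-164\right) 64 = -10496$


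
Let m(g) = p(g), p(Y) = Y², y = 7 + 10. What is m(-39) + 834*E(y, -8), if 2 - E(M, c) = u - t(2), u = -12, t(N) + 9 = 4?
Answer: 9027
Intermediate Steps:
t(N) = -5 (t(N) = -9 + 4 = -5)
y = 17
m(g) = g²
E(M, c) = 9 (E(M, c) = 2 - (-12 - 1*(-5)) = 2 - (-12 + 5) = 2 - 1*(-7) = 2 + 7 = 9)
m(-39) + 834*E(y, -8) = (-39)² + 834*9 = 1521 + 7506 = 9027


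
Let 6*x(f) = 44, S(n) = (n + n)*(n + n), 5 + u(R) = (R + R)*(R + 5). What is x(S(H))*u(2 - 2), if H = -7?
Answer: -110/3 ≈ -36.667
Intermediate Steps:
u(R) = -5 + 2*R*(5 + R) (u(R) = -5 + (R + R)*(R + 5) = -5 + (2*R)*(5 + R) = -5 + 2*R*(5 + R))
S(n) = 4*n² (S(n) = (2*n)*(2*n) = 4*n²)
x(f) = 22/3 (x(f) = (⅙)*44 = 22/3)
x(S(H))*u(2 - 2) = 22*(-5 + 2*(2 - 2)² + 10*(2 - 2))/3 = 22*(-5 + 2*0² + 10*0)/3 = 22*(-5 + 2*0 + 0)/3 = 22*(-5 + 0 + 0)/3 = (22/3)*(-5) = -110/3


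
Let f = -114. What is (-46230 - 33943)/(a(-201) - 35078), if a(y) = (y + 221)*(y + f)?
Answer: 80173/41378 ≈ 1.9376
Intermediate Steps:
a(y) = (-114 + y)*(221 + y) (a(y) = (y + 221)*(y - 114) = (221 + y)*(-114 + y) = (-114 + y)*(221 + y))
(-46230 - 33943)/(a(-201) - 35078) = (-46230 - 33943)/((-25194 + (-201)² + 107*(-201)) - 35078) = -80173/((-25194 + 40401 - 21507) - 35078) = -80173/(-6300 - 35078) = -80173/(-41378) = -80173*(-1/41378) = 80173/41378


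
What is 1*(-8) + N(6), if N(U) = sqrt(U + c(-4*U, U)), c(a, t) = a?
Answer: -8 + 3*I*sqrt(2) ≈ -8.0 + 4.2426*I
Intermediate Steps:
N(U) = sqrt(3)*sqrt(-U) (N(U) = sqrt(U - 4*U) = sqrt(-3*U) = sqrt(3)*sqrt(-U))
1*(-8) + N(6) = 1*(-8) + sqrt(3)*sqrt(-1*6) = -8 + sqrt(3)*sqrt(-6) = -8 + sqrt(3)*(I*sqrt(6)) = -8 + 3*I*sqrt(2)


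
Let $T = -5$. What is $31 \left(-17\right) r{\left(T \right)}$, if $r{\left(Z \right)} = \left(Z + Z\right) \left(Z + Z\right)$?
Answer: $-52700$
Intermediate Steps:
$r{\left(Z \right)} = 4 Z^{2}$ ($r{\left(Z \right)} = 2 Z 2 Z = 4 Z^{2}$)
$31 \left(-17\right) r{\left(T \right)} = 31 \left(-17\right) 4 \left(-5\right)^{2} = - 527 \cdot 4 \cdot 25 = \left(-527\right) 100 = -52700$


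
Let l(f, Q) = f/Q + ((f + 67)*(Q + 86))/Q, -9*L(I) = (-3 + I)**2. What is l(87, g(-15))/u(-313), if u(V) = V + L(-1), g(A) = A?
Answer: 33063/14165 ≈ 2.3341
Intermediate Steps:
L(I) = -(-3 + I)**2/9
u(V) = -16/9 + V (u(V) = V - (-3 - 1)**2/9 = V - 1/9*(-4)**2 = V - 1/9*16 = V - 16/9 = -16/9 + V)
l(f, Q) = f/Q + (67 + f)*(86 + Q)/Q (l(f, Q) = f/Q + ((67 + f)*(86 + Q))/Q = f/Q + (67 + f)*(86 + Q)/Q)
l(87, g(-15))/u(-313) = ((5762 + 87*87 - 15*(67 + 87))/(-15))/(-16/9 - 313) = (-(5762 + 7569 - 15*154)/15)/(-2833/9) = -(5762 + 7569 - 2310)/15*(-9/2833) = -1/15*11021*(-9/2833) = -11021/15*(-9/2833) = 33063/14165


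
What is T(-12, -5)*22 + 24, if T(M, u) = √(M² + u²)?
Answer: 310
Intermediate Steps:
T(-12, -5)*22 + 24 = √((-12)² + (-5)²)*22 + 24 = √(144 + 25)*22 + 24 = √169*22 + 24 = 13*22 + 24 = 286 + 24 = 310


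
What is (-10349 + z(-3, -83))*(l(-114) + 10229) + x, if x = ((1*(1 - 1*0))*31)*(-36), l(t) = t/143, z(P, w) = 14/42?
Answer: -45409382882/429 ≈ -1.0585e+8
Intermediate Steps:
z(P, w) = ⅓ (z(P, w) = 14*(1/42) = ⅓)
l(t) = t/143 (l(t) = t*(1/143) = t/143)
x = -1116 (x = ((1*(1 + 0))*31)*(-36) = ((1*1)*31)*(-36) = (1*31)*(-36) = 31*(-36) = -1116)
(-10349 + z(-3, -83))*(l(-114) + 10229) + x = (-10349 + ⅓)*((1/143)*(-114) + 10229) - 1116 = -31046*(-114/143 + 10229)/3 - 1116 = -31046/3*1462633/143 - 1116 = -45408904118/429 - 1116 = -45409382882/429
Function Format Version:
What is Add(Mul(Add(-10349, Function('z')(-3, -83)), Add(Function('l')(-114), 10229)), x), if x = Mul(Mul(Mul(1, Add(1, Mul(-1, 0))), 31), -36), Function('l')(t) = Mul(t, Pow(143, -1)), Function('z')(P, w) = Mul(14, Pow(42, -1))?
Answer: Rational(-45409382882, 429) ≈ -1.0585e+8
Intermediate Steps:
Function('z')(P, w) = Rational(1, 3) (Function('z')(P, w) = Mul(14, Rational(1, 42)) = Rational(1, 3))
Function('l')(t) = Mul(Rational(1, 143), t) (Function('l')(t) = Mul(t, Rational(1, 143)) = Mul(Rational(1, 143), t))
x = -1116 (x = Mul(Mul(Mul(1, Add(1, 0)), 31), -36) = Mul(Mul(Mul(1, 1), 31), -36) = Mul(Mul(1, 31), -36) = Mul(31, -36) = -1116)
Add(Mul(Add(-10349, Function('z')(-3, -83)), Add(Function('l')(-114), 10229)), x) = Add(Mul(Add(-10349, Rational(1, 3)), Add(Mul(Rational(1, 143), -114), 10229)), -1116) = Add(Mul(Rational(-31046, 3), Add(Rational(-114, 143), 10229)), -1116) = Add(Mul(Rational(-31046, 3), Rational(1462633, 143)), -1116) = Add(Rational(-45408904118, 429), -1116) = Rational(-45409382882, 429)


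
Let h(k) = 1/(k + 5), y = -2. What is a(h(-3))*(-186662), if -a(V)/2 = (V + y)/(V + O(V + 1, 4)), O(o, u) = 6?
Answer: -1119972/13 ≈ -86152.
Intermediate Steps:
h(k) = 1/(5 + k)
a(V) = -2*(-2 + V)/(6 + V) (a(V) = -2*(V - 2)/(V + 6) = -2*(-2 + V)/(6 + V))
a(h(-3))*(-186662) = (2*(2 - 1/(5 - 3))/(6 + 1/(5 - 3)))*(-186662) = (2*(2 - 1/2)/(6 + 1/2))*(-186662) = (2*(2 - 1*½)/(6 + ½))*(-186662) = (2*(2 - ½)/(13/2))*(-186662) = (2*(2/13)*(3/2))*(-186662) = (6/13)*(-186662) = -1119972/13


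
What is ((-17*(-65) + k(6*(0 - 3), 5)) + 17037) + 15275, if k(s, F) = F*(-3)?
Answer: 33402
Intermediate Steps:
k(s, F) = -3*F
((-17*(-65) + k(6*(0 - 3), 5)) + 17037) + 15275 = ((-17*(-65) - 3*5) + 17037) + 15275 = ((1105 - 15) + 17037) + 15275 = (1090 + 17037) + 15275 = 18127 + 15275 = 33402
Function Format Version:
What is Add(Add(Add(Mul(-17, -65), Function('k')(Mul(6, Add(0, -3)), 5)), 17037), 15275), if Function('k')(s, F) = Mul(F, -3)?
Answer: 33402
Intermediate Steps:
Function('k')(s, F) = Mul(-3, F)
Add(Add(Add(Mul(-17, -65), Function('k')(Mul(6, Add(0, -3)), 5)), 17037), 15275) = Add(Add(Add(Mul(-17, -65), Mul(-3, 5)), 17037), 15275) = Add(Add(Add(1105, -15), 17037), 15275) = Add(Add(1090, 17037), 15275) = Add(18127, 15275) = 33402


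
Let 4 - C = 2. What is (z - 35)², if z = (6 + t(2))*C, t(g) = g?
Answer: 361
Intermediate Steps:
C = 2 (C = 4 - 1*2 = 4 - 2 = 2)
z = 16 (z = (6 + 2)*2 = 8*2 = 16)
(z - 35)² = (16 - 35)² = (-19)² = 361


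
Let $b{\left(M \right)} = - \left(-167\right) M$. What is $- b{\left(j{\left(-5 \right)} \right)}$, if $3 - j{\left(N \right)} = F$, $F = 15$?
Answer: $2004$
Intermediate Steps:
$j{\left(N \right)} = -12$ ($j{\left(N \right)} = 3 - 15 = -12$)
$b{\left(M \right)} = 167 M$
$- b{\left(j{\left(-5 \right)} \right)} = - 167 \left(-12\right) = \left(-1\right) \left(-2004\right) = 2004$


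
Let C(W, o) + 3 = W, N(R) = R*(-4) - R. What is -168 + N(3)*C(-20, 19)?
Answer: 177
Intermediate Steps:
N(R) = -5*R (N(R) = -4*R - R = -5*R)
C(W, o) = -3 + W
-168 + N(3)*C(-20, 19) = -168 + (-5*3)*(-3 - 20) = -168 - 15*(-23) = -168 + 345 = 177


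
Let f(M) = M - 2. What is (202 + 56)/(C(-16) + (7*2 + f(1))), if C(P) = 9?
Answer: 129/11 ≈ 11.727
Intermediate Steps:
f(M) = -2 + M
(202 + 56)/(C(-16) + (7*2 + f(1))) = (202 + 56)/(9 + (7*2 + (-2 + 1))) = 258/(9 + (14 - 1)) = 258/(9 + 13) = 258/22 = 258*(1/22) = 129/11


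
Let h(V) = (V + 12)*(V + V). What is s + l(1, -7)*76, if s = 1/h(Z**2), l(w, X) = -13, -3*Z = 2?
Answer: -885167/896 ≈ -987.91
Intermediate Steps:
Z = -2/3 (Z = -1/3*2 = -2/3 ≈ -0.66667)
h(V) = 2*V*(12 + V) (h(V) = (12 + V)*(2*V) = 2*V*(12 + V))
s = 81/896 (s = 1/(2*(-2/3)**2*(12 + (-2/3)**2)) = 1/(2*(4/9)*(12 + 4/9)) = 1/(2*(4/9)*(112/9)) = 1/(896/81) = 81/896 ≈ 0.090402)
s + l(1, -7)*76 = 81/896 - 13*76 = 81/896 - 988 = -885167/896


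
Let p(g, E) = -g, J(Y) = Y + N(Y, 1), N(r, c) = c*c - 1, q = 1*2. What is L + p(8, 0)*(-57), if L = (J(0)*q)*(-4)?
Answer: 456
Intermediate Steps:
q = 2
N(r, c) = -1 + c² (N(r, c) = c² - 1 = -1 + c²)
J(Y) = Y (J(Y) = Y + (-1 + 1²) = Y + (-1 + 1) = Y + 0 = Y)
L = 0 (L = (0*2)*(-4) = 0*(-4) = 0)
L + p(8, 0)*(-57) = 0 - 1*8*(-57) = 0 - 8*(-57) = 0 + 456 = 456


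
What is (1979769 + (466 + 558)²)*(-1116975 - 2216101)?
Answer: -10093704039220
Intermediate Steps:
(1979769 + (466 + 558)²)*(-1116975 - 2216101) = (1979769 + 1024²)*(-3333076) = (1979769 + 1048576)*(-3333076) = 3028345*(-3333076) = -10093704039220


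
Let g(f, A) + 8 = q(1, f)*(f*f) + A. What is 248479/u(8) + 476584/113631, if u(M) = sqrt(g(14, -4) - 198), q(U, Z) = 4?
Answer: 476584/113631 + 35497*sqrt(574)/82 ≈ 10376.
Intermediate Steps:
g(f, A) = -8 + A + 4*f**2 (g(f, A) = -8 + (4*(f*f) + A) = -8 + (4*f**2 + A) = -8 + (A + 4*f**2) = -8 + A + 4*f**2)
u(M) = sqrt(574) (u(M) = sqrt((-8 - 4 + 4*14**2) - 198) = sqrt((-8 - 4 + 4*196) - 198) = sqrt((-8 - 4 + 784) - 198) = sqrt(772 - 198) = sqrt(574))
248479/u(8) + 476584/113631 = 248479/(sqrt(574)) + 476584/113631 = 248479*(sqrt(574)/574) + 476584*(1/113631) = 35497*sqrt(574)/82 + 476584/113631 = 476584/113631 + 35497*sqrt(574)/82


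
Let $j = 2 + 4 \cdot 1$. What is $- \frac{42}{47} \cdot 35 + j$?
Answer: $- \frac{1188}{47} \approx -25.277$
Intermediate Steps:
$j = 6$ ($j = 2 + 4 = 6$)
$- \frac{42}{47} \cdot 35 + j = - \frac{42}{47} \cdot 35 + 6 = \left(-42\right) \frac{1}{47} \cdot 35 + 6 = \left(- \frac{42}{47}\right) 35 + 6 = - \frac{1470}{47} + 6 = - \frac{1188}{47}$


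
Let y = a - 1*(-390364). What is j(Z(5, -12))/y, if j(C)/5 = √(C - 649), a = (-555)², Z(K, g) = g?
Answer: 5*I*√661/698389 ≈ 0.00018407*I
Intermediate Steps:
a = 308025
j(C) = 5*√(-649 + C) (j(C) = 5*√(C - 649) = 5*√(-649 + C))
y = 698389 (y = 308025 - 1*(-390364) = 308025 + 390364 = 698389)
j(Z(5, -12))/y = (5*√(-649 - 12))/698389 = (5*√(-661))*(1/698389) = (5*(I*√661))*(1/698389) = (5*I*√661)*(1/698389) = 5*I*√661/698389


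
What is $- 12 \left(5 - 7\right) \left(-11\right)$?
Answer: $-264$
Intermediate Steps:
$- 12 \left(5 - 7\right) \left(-11\right) = \left(-12\right) \left(-2\right) \left(-11\right) = 24 \left(-11\right) = -264$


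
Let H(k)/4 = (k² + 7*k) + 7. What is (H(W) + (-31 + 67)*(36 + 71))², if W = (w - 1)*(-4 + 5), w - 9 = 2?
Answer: 20793600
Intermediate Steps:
w = 11 (w = 9 + 2 = 11)
W = 10 (W = (11 - 1)*(-4 + 5) = 10*1 = 10)
H(k) = 28 + 4*k² + 28*k (H(k) = 4*((k² + 7*k) + 7) = 4*(7 + k² + 7*k) = 28 + 4*k² + 28*k)
(H(W) + (-31 + 67)*(36 + 71))² = ((28 + 4*10² + 28*10) + (-31 + 67)*(36 + 71))² = ((28 + 4*100 + 280) + 36*107)² = ((28 + 400 + 280) + 3852)² = (708 + 3852)² = 4560² = 20793600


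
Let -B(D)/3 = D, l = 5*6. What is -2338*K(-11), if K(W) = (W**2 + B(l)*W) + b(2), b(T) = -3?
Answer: -2590504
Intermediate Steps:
l = 30
B(D) = -3*D
K(W) = -3 + W**2 - 90*W (K(W) = (W**2 + (-3*30)*W) - 3 = (W**2 - 90*W) - 3 = -3 + W**2 - 90*W)
-2338*K(-11) = -2338*(-3 + (-11)**2 - 90*(-11)) = -2338*(-3 + 121 + 990) = -2338*1108 = -2590504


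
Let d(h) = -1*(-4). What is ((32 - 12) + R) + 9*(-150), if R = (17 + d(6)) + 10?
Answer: -1299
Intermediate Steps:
d(h) = 4
R = 31 (R = (17 + 4) + 10 = 21 + 10 = 31)
((32 - 12) + R) + 9*(-150) = ((32 - 12) + 31) + 9*(-150) = (20 + 31) - 1350 = 51 - 1350 = -1299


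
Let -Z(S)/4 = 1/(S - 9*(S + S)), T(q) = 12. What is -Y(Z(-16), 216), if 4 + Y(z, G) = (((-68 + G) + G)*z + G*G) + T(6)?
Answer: -793197/17 ≈ -46659.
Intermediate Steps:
Z(S) = 4/(17*S) (Z(S) = -4/(S - 9*(S + S)) = -4/(S - 18*S) = -4*(-1/(17*S)) = -(-4)/(17*S) = 4/(17*S))
Y(z, G) = 8 + G**2 + z*(-68 + 2*G) (Y(z, G) = -4 + ((((-68 + G) + G)*z + G*G) + 12) = -4 + (((-68 + 2*G)*z + G**2) + 12) = -4 + ((z*(-68 + 2*G) + G**2) + 12) = -4 + ((G**2 + z*(-68 + 2*G)) + 12) = -4 + (12 + G**2 + z*(-68 + 2*G)) = 8 + G**2 + z*(-68 + 2*G))
-Y(Z(-16), 216) = -(8 + 216**2 - 16/(-16) + 2*216*((4/17)/(-16))) = -(8 + 46656 - 16*(-1)/16 + 2*216*((4/17)*(-1/16))) = -(8 + 46656 - 68*(-1/68) + 2*216*(-1/68)) = -(8 + 46656 + 1 - 108/17) = -1*793197/17 = -793197/17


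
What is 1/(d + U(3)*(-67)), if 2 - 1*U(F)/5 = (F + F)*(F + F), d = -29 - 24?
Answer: 1/11337 ≈ 8.8207e-5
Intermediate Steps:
d = -53
U(F) = 10 - 20*F**2 (U(F) = 10 - 5*(F + F)*(F + F) = 10 - 5*2*F*2*F = 10 - 20*F**2)
1/(d + U(3)*(-67)) = 1/(-53 + (10 - 20*3**2)*(-67)) = 1/(-53 + (10 - 20*9)*(-67)) = 1/(-53 + (10 - 180)*(-67)) = 1/(-53 - 170*(-67)) = 1/(-53 + 11390) = 1/11337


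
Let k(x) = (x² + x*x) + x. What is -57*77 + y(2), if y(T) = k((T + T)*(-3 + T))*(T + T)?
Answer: -4277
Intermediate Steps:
k(x) = x + 2*x² (k(x) = (x² + x²) + x = 2*x² + x = x + 2*x²)
y(T) = 4*T²*(1 + 4*T*(-3 + T))*(-3 + T) (y(T) = (((T + T)*(-3 + T))*(1 + 2*((T + T)*(-3 + T))))*(T + T) = (((2*T)*(-3 + T))*(1 + 2*((2*T)*(-3 + T))))*(2*T) = ((2*T*(-3 + T))*(1 + 2*(2*T*(-3 + T))))*(2*T) = ((2*T*(-3 + T))*(1 + 4*T*(-3 + T)))*(2*T) = (2*T*(1 + 4*T*(-3 + T))*(-3 + T))*(2*T) = 4*T²*(1 + 4*T*(-3 + T))*(-3 + T))
-57*77 + y(2) = -57*77 + 4*2²*(1 + 4*2*(-3 + 2))*(-3 + 2) = -4389 + 4*4*(1 + 4*2*(-1))*(-1) = -4389 + 4*4*(1 - 8)*(-1) = -4389 + 4*4*(-7)*(-1) = -4389 + 112 = -4277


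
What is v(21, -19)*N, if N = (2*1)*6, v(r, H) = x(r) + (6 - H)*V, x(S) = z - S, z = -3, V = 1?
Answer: 12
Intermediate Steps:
x(S) = -3 - S
v(r, H) = 3 - H - r (v(r, H) = (-3 - r) + (6 - H)*1 = (-3 - r) + (6 - H) = 3 - H - r)
N = 12 (N = 2*6 = 12)
v(21, -19)*N = (3 - 1*(-19) - 1*21)*12 = (3 + 19 - 21)*12 = 1*12 = 12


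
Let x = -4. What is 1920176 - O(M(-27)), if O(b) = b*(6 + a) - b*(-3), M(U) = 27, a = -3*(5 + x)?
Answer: 1920014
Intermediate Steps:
a = -3 (a = -3*(5 - 4) = -3*1 = -3)
O(b) = 6*b (O(b) = b*(6 - 3) - b*(-3) = b*3 - (-3)*b = 3*b + 3*b = 6*b)
1920176 - O(M(-27)) = 1920176 - 6*27 = 1920176 - 1*162 = 1920176 - 162 = 1920014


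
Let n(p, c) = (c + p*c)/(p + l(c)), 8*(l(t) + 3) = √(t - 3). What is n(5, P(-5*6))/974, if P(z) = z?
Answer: -11520/140743 + 720*I*√33/140743 ≈ -0.081851 + 0.029388*I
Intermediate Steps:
l(t) = -3 + √(-3 + t)/8 (l(t) = -3 + √(t - 3)/8 = -3 + √(-3 + t)/8)
n(p, c) = (c + c*p)/(-3 + p + √(-3 + c)/8) (n(p, c) = (c + p*c)/(p + (-3 + √(-3 + c)/8)) = (c + c*p)/(-3 + p + √(-3 + c)/8))
n(5, P(-5*6))/974 = (8*(-5*6)*(1 + 5)/(-24 + √(-3 - 5*6) + 8*5))/974 = (8*(-30)*6/(-24 + √(-3 - 30) + 40))*(1/974) = (8*(-30)*6/(-24 + √(-33) + 40))*(1/974) = (8*(-30)*6/(-24 + I*√33 + 40))*(1/974) = (8*(-30)*6/(16 + I*√33))*(1/974) = -1440/(16 + I*√33)*(1/974) = -720/(487*(16 + I*√33))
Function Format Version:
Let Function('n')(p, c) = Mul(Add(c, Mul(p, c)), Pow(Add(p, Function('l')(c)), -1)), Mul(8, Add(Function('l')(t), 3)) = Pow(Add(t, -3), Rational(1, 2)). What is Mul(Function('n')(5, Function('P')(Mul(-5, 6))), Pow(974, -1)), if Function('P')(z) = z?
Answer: Add(Rational(-11520, 140743), Mul(Rational(720, 140743), I, Pow(33, Rational(1, 2)))) ≈ Add(-0.081851, Mul(0.029388, I))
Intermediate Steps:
Function('l')(t) = Add(-3, Mul(Rational(1, 8), Pow(Add(-3, t), Rational(1, 2)))) (Function('l')(t) = Add(-3, Mul(Rational(1, 8), Pow(Add(t, -3), Rational(1, 2)))) = Add(-3, Mul(Rational(1, 8), Pow(Add(-3, t), Rational(1, 2)))))
Function('n')(p, c) = Mul(Pow(Add(-3, p, Mul(Rational(1, 8), Pow(Add(-3, c), Rational(1, 2)))), -1), Add(c, Mul(c, p))) (Function('n')(p, c) = Mul(Add(c, Mul(p, c)), Pow(Add(p, Add(-3, Mul(Rational(1, 8), Pow(Add(-3, c), Rational(1, 2))))), -1)) = Mul(Add(c, Mul(c, p)), Pow(Add(-3, p, Mul(Rational(1, 8), Pow(Add(-3, c), Rational(1, 2)))), -1)) = Mul(Pow(Add(-3, p, Mul(Rational(1, 8), Pow(Add(-3, c), Rational(1, 2)))), -1), Add(c, Mul(c, p))))
Mul(Function('n')(5, Function('P')(Mul(-5, 6))), Pow(974, -1)) = Mul(Mul(8, Mul(-5, 6), Pow(Add(-24, Pow(Add(-3, Mul(-5, 6)), Rational(1, 2)), Mul(8, 5)), -1), Add(1, 5)), Pow(974, -1)) = Mul(Mul(8, -30, Pow(Add(-24, Pow(Add(-3, -30), Rational(1, 2)), 40), -1), 6), Rational(1, 974)) = Mul(Mul(8, -30, Pow(Add(-24, Pow(-33, Rational(1, 2)), 40), -1), 6), Rational(1, 974)) = Mul(Mul(8, -30, Pow(Add(-24, Mul(I, Pow(33, Rational(1, 2))), 40), -1), 6), Rational(1, 974)) = Mul(Mul(8, -30, Pow(Add(16, Mul(I, Pow(33, Rational(1, 2)))), -1), 6), Rational(1, 974)) = Mul(Mul(-1440, Pow(Add(16, Mul(I, Pow(33, Rational(1, 2)))), -1)), Rational(1, 974)) = Mul(Rational(-720, 487), Pow(Add(16, Mul(I, Pow(33, Rational(1, 2)))), -1))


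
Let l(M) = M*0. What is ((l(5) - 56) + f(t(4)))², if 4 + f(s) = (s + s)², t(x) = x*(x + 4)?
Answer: 16289296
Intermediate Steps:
l(M) = 0
t(x) = x*(4 + x)
f(s) = -4 + 4*s² (f(s) = -4 + (s + s)² = -4 + (2*s)² = -4 + 4*s²)
((l(5) - 56) + f(t(4)))² = ((0 - 56) + (-4 + 4*(4*(4 + 4))²))² = (-56 + (-4 + 4*(4*8)²))² = (-56 + (-4 + 4*32²))² = (-56 + (-4 + 4*1024))² = (-56 + (-4 + 4096))² = (-56 + 4092)² = 4036² = 16289296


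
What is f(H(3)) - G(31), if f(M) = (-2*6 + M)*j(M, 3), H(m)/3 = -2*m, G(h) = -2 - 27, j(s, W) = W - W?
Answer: 29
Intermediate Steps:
j(s, W) = 0
G(h) = -29
H(m) = -6*m (H(m) = 3*(-2*m) = -6*m)
f(M) = 0 (f(M) = (-2*6 + M)*0 = (-12 + M)*0 = 0)
f(H(3)) - G(31) = 0 - 1*(-29) = 0 + 29 = 29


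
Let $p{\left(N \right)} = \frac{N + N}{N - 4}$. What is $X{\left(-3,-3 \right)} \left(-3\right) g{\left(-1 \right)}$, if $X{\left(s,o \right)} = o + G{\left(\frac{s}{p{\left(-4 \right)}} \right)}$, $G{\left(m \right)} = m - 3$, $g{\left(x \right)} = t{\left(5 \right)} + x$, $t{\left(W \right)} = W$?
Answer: $108$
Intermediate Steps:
$p{\left(N \right)} = \frac{2 N}{-4 + N}$
$g{\left(x \right)} = 5 + x$
$G{\left(m \right)} = -3 + m$
$X{\left(s,o \right)} = -3 + o + s$ ($X{\left(s,o \right)} = o + \left(-3 + \frac{s}{2 \left(-4\right) \frac{1}{-4 - 4}}\right) = o + \left(-3 + \frac{s}{2 \left(-4\right) \frac{1}{-8}}\right) = o + \left(-3 + \frac{s}{2 \left(-4\right) \left(- \frac{1}{8}\right)}\right) = o + \left(-3 + \frac{s}{1}\right) = o + \left(-3 + s 1\right) = o + \left(-3 + s\right) = -3 + o + s$)
$X{\left(-3,-3 \right)} \left(-3\right) g{\left(-1 \right)} = \left(-3 - 3 - 3\right) \left(-3\right) \left(5 - 1\right) = \left(-9\right) \left(-3\right) 4 = 27 \cdot 4 = 108$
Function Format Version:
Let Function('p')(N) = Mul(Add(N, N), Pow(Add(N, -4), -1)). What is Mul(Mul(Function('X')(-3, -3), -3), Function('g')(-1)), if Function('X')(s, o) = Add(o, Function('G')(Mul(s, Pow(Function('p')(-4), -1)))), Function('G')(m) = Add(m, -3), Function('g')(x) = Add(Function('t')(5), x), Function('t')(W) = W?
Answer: 108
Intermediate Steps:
Function('p')(N) = Mul(2, N, Pow(Add(-4, N), -1)) (Function('p')(N) = Mul(Mul(2, N), Pow(Add(-4, N), -1)) = Mul(2, N, Pow(Add(-4, N), -1)))
Function('g')(x) = Add(5, x)
Function('G')(m) = Add(-3, m)
Function('X')(s, o) = Add(-3, o, s) (Function('X')(s, o) = Add(o, Add(-3, Mul(s, Pow(Mul(2, -4, Pow(Add(-4, -4), -1)), -1)))) = Add(o, Add(-3, Mul(s, Pow(Mul(2, -4, Pow(-8, -1)), -1)))) = Add(o, Add(-3, Mul(s, Pow(Mul(2, -4, Rational(-1, 8)), -1)))) = Add(o, Add(-3, Mul(s, Pow(1, -1)))) = Add(o, Add(-3, Mul(s, 1))) = Add(o, Add(-3, s)) = Add(-3, o, s))
Mul(Mul(Function('X')(-3, -3), -3), Function('g')(-1)) = Mul(Mul(Add(-3, -3, -3), -3), Add(5, -1)) = Mul(Mul(-9, -3), 4) = Mul(27, 4) = 108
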